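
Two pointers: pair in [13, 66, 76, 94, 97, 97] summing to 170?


lo=0(13)+hi=5(97)=110
lo=1(66)+hi=5(97)=163
lo=2(76)+hi=5(97)=173
lo=2(76)+hi=4(97)=173
lo=2(76)+hi=3(94)=170

Yes: 76+94=170


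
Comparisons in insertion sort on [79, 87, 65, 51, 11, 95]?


Algorithm: insertion sort
Input: [79, 87, 65, 51, 11, 95]
Sorted: [11, 51, 65, 79, 87, 95]

11


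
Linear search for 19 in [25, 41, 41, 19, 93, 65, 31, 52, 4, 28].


i=0: 25!=19
i=1: 41!=19
i=2: 41!=19
i=3: 19==19 found!

Found at 3, 4 comps


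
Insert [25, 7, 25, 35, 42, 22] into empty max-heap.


Insert 25: [25]
Insert 7: [25, 7]
Insert 25: [25, 7, 25]
Insert 35: [35, 25, 25, 7]
Insert 42: [42, 35, 25, 7, 25]
Insert 22: [42, 35, 25, 7, 25, 22]

Final heap: [42, 35, 25, 7, 25, 22]


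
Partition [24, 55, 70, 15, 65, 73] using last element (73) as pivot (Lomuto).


Pivot: 73
  24 <= 73: advance i (no swap)
  55 <= 73: advance i (no swap)
  70 <= 73: advance i (no swap)
  15 <= 73: advance i (no swap)
  65 <= 73: advance i (no swap)
Place pivot at 5: [24, 55, 70, 15, 65, 73]

Partitioned: [24, 55, 70, 15, 65, 73]


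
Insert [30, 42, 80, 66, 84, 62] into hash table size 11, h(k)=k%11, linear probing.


Insert 30: h=8 -> slot 8
Insert 42: h=9 -> slot 9
Insert 80: h=3 -> slot 3
Insert 66: h=0 -> slot 0
Insert 84: h=7 -> slot 7
Insert 62: h=7, 3 probes -> slot 10

Table: [66, None, None, 80, None, None, None, 84, 30, 42, 62]


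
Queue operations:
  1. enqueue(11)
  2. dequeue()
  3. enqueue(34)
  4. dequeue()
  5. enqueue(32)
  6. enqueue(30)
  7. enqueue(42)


enqueue(11) -> [11]
dequeue()->11, []
enqueue(34) -> [34]
dequeue()->34, []
enqueue(32) -> [32]
enqueue(30) -> [32, 30]
enqueue(42) -> [32, 30, 42]

Final queue: [32, 30, 42]


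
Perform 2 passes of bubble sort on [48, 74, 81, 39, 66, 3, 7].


Initial: [48, 74, 81, 39, 66, 3, 7]
Pass 1: [48, 74, 39, 66, 3, 7, 81] (4 swaps)
Pass 2: [48, 39, 66, 3, 7, 74, 81] (4 swaps)

After 2 passes: [48, 39, 66, 3, 7, 74, 81]


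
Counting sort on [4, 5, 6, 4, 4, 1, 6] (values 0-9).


Input: [4, 5, 6, 4, 4, 1, 6]
Counts: [0, 1, 0, 0, 3, 1, 2, 0, 0, 0]

Sorted: [1, 4, 4, 4, 5, 6, 6]


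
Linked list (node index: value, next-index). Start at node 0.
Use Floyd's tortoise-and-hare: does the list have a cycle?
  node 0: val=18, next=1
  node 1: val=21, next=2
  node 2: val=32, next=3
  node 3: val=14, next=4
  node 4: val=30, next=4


Floyd's tortoise (slow, +1) and hare (fast, +2):
  init: slow=0, fast=0
  step 1: slow=1, fast=2
  step 2: slow=2, fast=4
  step 3: slow=3, fast=4
  step 4: slow=4, fast=4
  slow == fast at node 4: cycle detected

Cycle: yes


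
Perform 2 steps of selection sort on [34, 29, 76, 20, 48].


Initial: [34, 29, 76, 20, 48]
Step 1: min=20 at 3
  Swap: [20, 29, 76, 34, 48]
Step 2: min=29 at 1
  Swap: [20, 29, 76, 34, 48]

After 2 steps: [20, 29, 76, 34, 48]


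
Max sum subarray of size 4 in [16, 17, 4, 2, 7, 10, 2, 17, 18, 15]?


[0:4]: 39
[1:5]: 30
[2:6]: 23
[3:7]: 21
[4:8]: 36
[5:9]: 47
[6:10]: 52

Max: 52 at [6:10]


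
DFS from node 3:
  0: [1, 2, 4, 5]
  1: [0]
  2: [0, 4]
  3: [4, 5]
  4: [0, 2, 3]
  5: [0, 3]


Visit 3, push [5, 4]
Visit 4, push [2, 0]
Visit 0, push [5, 2, 1]
Visit 1, push []
Visit 2, push []
Visit 5, push []

DFS order: [3, 4, 0, 1, 2, 5]


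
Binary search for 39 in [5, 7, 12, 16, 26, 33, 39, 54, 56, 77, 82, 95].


Step 1: lo=0, hi=11, mid=5, val=33
Step 2: lo=6, hi=11, mid=8, val=56
Step 3: lo=6, hi=7, mid=6, val=39

Found at index 6


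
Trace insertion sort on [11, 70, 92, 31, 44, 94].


Initial: [11, 70, 92, 31, 44, 94]
Insert 70: [11, 70, 92, 31, 44, 94]
Insert 92: [11, 70, 92, 31, 44, 94]
Insert 31: [11, 31, 70, 92, 44, 94]
Insert 44: [11, 31, 44, 70, 92, 94]
Insert 94: [11, 31, 44, 70, 92, 94]

Sorted: [11, 31, 44, 70, 92, 94]


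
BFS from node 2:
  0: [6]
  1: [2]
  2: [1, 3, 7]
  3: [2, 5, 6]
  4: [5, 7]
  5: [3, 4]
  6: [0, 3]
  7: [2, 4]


Visit 2, enqueue [1, 3, 7]
Visit 1, enqueue []
Visit 3, enqueue [5, 6]
Visit 7, enqueue [4]
Visit 5, enqueue []
Visit 6, enqueue [0]
Visit 4, enqueue []
Visit 0, enqueue []

BFS order: [2, 1, 3, 7, 5, 6, 4, 0]


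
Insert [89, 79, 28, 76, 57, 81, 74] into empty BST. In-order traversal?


Insert 89: root
Insert 79: L from 89
Insert 28: L from 89 -> L from 79
Insert 76: L from 89 -> L from 79 -> R from 28
Insert 57: L from 89 -> L from 79 -> R from 28 -> L from 76
Insert 81: L from 89 -> R from 79
Insert 74: L from 89 -> L from 79 -> R from 28 -> L from 76 -> R from 57

In-order: [28, 57, 74, 76, 79, 81, 89]


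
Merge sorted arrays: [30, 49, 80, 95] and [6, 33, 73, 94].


Take 6 from B
Take 30 from A
Take 33 from B
Take 49 from A
Take 73 from B
Take 80 from A
Take 94 from B

Merged: [6, 30, 33, 49, 73, 80, 94, 95]


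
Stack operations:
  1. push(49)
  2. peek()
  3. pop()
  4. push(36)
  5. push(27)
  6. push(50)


push(49) -> [49]
peek()->49
pop()->49, []
push(36) -> [36]
push(27) -> [36, 27]
push(50) -> [36, 27, 50]

Final stack: [36, 27, 50]


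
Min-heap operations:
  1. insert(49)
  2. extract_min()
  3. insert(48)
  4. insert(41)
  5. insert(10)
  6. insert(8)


insert(49) -> [49]
extract_min()->49, []
insert(48) -> [48]
insert(41) -> [41, 48]
insert(10) -> [10, 48, 41]
insert(8) -> [8, 10, 41, 48]

Final heap: [8, 10, 41, 48]


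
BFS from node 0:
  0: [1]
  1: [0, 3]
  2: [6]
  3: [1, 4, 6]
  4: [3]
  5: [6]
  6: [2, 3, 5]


Visit 0, enqueue [1]
Visit 1, enqueue [3]
Visit 3, enqueue [4, 6]
Visit 4, enqueue []
Visit 6, enqueue [2, 5]
Visit 2, enqueue []
Visit 5, enqueue []

BFS order: [0, 1, 3, 4, 6, 2, 5]


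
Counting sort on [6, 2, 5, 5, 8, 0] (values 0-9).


Input: [6, 2, 5, 5, 8, 0]
Counts: [1, 0, 1, 0, 0, 2, 1, 0, 1, 0]

Sorted: [0, 2, 5, 5, 6, 8]


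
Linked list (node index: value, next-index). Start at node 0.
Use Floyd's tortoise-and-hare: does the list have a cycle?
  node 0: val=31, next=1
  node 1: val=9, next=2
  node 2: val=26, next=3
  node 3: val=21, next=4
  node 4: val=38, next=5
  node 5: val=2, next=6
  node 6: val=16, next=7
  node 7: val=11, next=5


Floyd's tortoise (slow, +1) and hare (fast, +2):
  init: slow=0, fast=0
  step 1: slow=1, fast=2
  step 2: slow=2, fast=4
  step 3: slow=3, fast=6
  step 4: slow=4, fast=5
  step 5: slow=5, fast=7
  step 6: slow=6, fast=6
  slow == fast at node 6: cycle detected

Cycle: yes


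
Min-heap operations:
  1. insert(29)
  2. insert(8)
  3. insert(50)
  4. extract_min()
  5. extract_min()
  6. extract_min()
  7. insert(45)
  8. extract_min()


insert(29) -> [29]
insert(8) -> [8, 29]
insert(50) -> [8, 29, 50]
extract_min()->8, [29, 50]
extract_min()->29, [50]
extract_min()->50, []
insert(45) -> [45]
extract_min()->45, []

Final heap: []


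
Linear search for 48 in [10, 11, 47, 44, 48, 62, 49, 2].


i=0: 10!=48
i=1: 11!=48
i=2: 47!=48
i=3: 44!=48
i=4: 48==48 found!

Found at 4, 5 comps


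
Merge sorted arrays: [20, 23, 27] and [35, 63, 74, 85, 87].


Take 20 from A
Take 23 from A
Take 27 from A

Merged: [20, 23, 27, 35, 63, 74, 85, 87]


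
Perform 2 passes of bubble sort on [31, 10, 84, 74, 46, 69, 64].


Initial: [31, 10, 84, 74, 46, 69, 64]
Pass 1: [10, 31, 74, 46, 69, 64, 84] (5 swaps)
Pass 2: [10, 31, 46, 69, 64, 74, 84] (3 swaps)

After 2 passes: [10, 31, 46, 69, 64, 74, 84]


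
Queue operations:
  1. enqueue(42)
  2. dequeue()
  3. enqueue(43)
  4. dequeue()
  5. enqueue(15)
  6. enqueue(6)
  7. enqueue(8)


enqueue(42) -> [42]
dequeue()->42, []
enqueue(43) -> [43]
dequeue()->43, []
enqueue(15) -> [15]
enqueue(6) -> [15, 6]
enqueue(8) -> [15, 6, 8]

Final queue: [15, 6, 8]


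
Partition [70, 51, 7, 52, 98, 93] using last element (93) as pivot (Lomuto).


Pivot: 93
  70 <= 93: advance i (no swap)
  51 <= 93: advance i (no swap)
  7 <= 93: advance i (no swap)
  52 <= 93: advance i (no swap)
Place pivot at 4: [70, 51, 7, 52, 93, 98]

Partitioned: [70, 51, 7, 52, 93, 98]


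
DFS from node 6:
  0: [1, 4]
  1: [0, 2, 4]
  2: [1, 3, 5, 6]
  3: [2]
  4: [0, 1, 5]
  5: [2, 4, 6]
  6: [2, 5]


Visit 6, push [5, 2]
Visit 2, push [5, 3, 1]
Visit 1, push [4, 0]
Visit 0, push [4]
Visit 4, push [5]
Visit 5, push []
Visit 3, push []

DFS order: [6, 2, 1, 0, 4, 5, 3]


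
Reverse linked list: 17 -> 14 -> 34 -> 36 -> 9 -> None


Step 1: curr=17, set curr.next=prev(None) | reversed so far: 17
Step 2: curr=14, set curr.next=prev(17) | reversed so far: 14 -> 17
Step 3: curr=34, set curr.next=prev(14) | reversed so far: 34 -> 14 -> 17
Step 4: curr=36, set curr.next=prev(34) | reversed so far: 36 -> 34 -> 14 -> 17
Step 5: curr=9, set curr.next=prev(36) | reversed so far: 9 -> 36 -> 34 -> 14 -> 17

9 -> 36 -> 34 -> 14 -> 17 -> None


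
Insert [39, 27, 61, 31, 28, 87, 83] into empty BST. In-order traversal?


Insert 39: root
Insert 27: L from 39
Insert 61: R from 39
Insert 31: L from 39 -> R from 27
Insert 28: L from 39 -> R from 27 -> L from 31
Insert 87: R from 39 -> R from 61
Insert 83: R from 39 -> R from 61 -> L from 87

In-order: [27, 28, 31, 39, 61, 83, 87]


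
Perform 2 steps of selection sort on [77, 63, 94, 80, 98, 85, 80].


Initial: [77, 63, 94, 80, 98, 85, 80]
Step 1: min=63 at 1
  Swap: [63, 77, 94, 80, 98, 85, 80]
Step 2: min=77 at 1
  Swap: [63, 77, 94, 80, 98, 85, 80]

After 2 steps: [63, 77, 94, 80, 98, 85, 80]


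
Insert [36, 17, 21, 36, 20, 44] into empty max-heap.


Insert 36: [36]
Insert 17: [36, 17]
Insert 21: [36, 17, 21]
Insert 36: [36, 36, 21, 17]
Insert 20: [36, 36, 21, 17, 20]
Insert 44: [44, 36, 36, 17, 20, 21]

Final heap: [44, 36, 36, 17, 20, 21]


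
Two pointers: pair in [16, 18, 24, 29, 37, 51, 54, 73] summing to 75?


lo=0(16)+hi=7(73)=89
lo=0(16)+hi=6(54)=70
lo=1(18)+hi=6(54)=72
lo=2(24)+hi=6(54)=78
lo=2(24)+hi=5(51)=75

Yes: 24+51=75


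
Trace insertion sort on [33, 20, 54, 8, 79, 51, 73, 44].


Initial: [33, 20, 54, 8, 79, 51, 73, 44]
Insert 20: [20, 33, 54, 8, 79, 51, 73, 44]
Insert 54: [20, 33, 54, 8, 79, 51, 73, 44]
Insert 8: [8, 20, 33, 54, 79, 51, 73, 44]
Insert 79: [8, 20, 33, 54, 79, 51, 73, 44]
Insert 51: [8, 20, 33, 51, 54, 79, 73, 44]
Insert 73: [8, 20, 33, 51, 54, 73, 79, 44]
Insert 44: [8, 20, 33, 44, 51, 54, 73, 79]

Sorted: [8, 20, 33, 44, 51, 54, 73, 79]


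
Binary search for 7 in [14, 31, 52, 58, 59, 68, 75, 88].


Step 1: lo=0, hi=7, mid=3, val=58
Step 2: lo=0, hi=2, mid=1, val=31
Step 3: lo=0, hi=0, mid=0, val=14

Not found


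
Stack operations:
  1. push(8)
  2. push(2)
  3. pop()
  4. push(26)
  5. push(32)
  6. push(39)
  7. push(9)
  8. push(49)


push(8) -> [8]
push(2) -> [8, 2]
pop()->2, [8]
push(26) -> [8, 26]
push(32) -> [8, 26, 32]
push(39) -> [8, 26, 32, 39]
push(9) -> [8, 26, 32, 39, 9]
push(49) -> [8, 26, 32, 39, 9, 49]

Final stack: [8, 26, 32, 39, 9, 49]


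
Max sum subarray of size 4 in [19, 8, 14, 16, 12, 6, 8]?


[0:4]: 57
[1:5]: 50
[2:6]: 48
[3:7]: 42

Max: 57 at [0:4]


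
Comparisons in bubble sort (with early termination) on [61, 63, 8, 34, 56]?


Algorithm: bubble sort (with early termination)
Input: [61, 63, 8, 34, 56]
Sorted: [8, 34, 56, 61, 63]

9


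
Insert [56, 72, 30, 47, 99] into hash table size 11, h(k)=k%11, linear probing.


Insert 56: h=1 -> slot 1
Insert 72: h=6 -> slot 6
Insert 30: h=8 -> slot 8
Insert 47: h=3 -> slot 3
Insert 99: h=0 -> slot 0

Table: [99, 56, None, 47, None, None, 72, None, 30, None, None]


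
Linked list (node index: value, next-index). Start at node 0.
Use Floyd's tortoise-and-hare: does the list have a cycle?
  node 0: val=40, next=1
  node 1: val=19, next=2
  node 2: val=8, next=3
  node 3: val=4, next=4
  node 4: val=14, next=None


Floyd's tortoise (slow, +1) and hare (fast, +2):
  init: slow=0, fast=0
  step 1: slow=1, fast=2
  step 2: slow=2, fast=4
  step 3: fast -> None, no cycle

Cycle: no


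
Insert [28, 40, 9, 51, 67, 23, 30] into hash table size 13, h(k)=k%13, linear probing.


Insert 28: h=2 -> slot 2
Insert 40: h=1 -> slot 1
Insert 9: h=9 -> slot 9
Insert 51: h=12 -> slot 12
Insert 67: h=2, 1 probes -> slot 3
Insert 23: h=10 -> slot 10
Insert 30: h=4 -> slot 4

Table: [None, 40, 28, 67, 30, None, None, None, None, 9, 23, None, 51]


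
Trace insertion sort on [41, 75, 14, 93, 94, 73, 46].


Initial: [41, 75, 14, 93, 94, 73, 46]
Insert 75: [41, 75, 14, 93, 94, 73, 46]
Insert 14: [14, 41, 75, 93, 94, 73, 46]
Insert 93: [14, 41, 75, 93, 94, 73, 46]
Insert 94: [14, 41, 75, 93, 94, 73, 46]
Insert 73: [14, 41, 73, 75, 93, 94, 46]
Insert 46: [14, 41, 46, 73, 75, 93, 94]

Sorted: [14, 41, 46, 73, 75, 93, 94]


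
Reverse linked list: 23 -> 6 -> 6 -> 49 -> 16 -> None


Step 1: curr=23, set curr.next=prev(None) | reversed so far: 23
Step 2: curr=6, set curr.next=prev(23) | reversed so far: 6 -> 23
Step 3: curr=6, set curr.next=prev(6) | reversed so far: 6 -> 6 -> 23
Step 4: curr=49, set curr.next=prev(6) | reversed so far: 49 -> 6 -> 6 -> 23
Step 5: curr=16, set curr.next=prev(49) | reversed so far: 16 -> 49 -> 6 -> 6 -> 23

16 -> 49 -> 6 -> 6 -> 23 -> None


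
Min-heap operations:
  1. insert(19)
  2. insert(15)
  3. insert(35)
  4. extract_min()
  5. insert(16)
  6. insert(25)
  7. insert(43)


insert(19) -> [19]
insert(15) -> [15, 19]
insert(35) -> [15, 19, 35]
extract_min()->15, [19, 35]
insert(16) -> [16, 35, 19]
insert(25) -> [16, 25, 19, 35]
insert(43) -> [16, 25, 19, 35, 43]

Final heap: [16, 25, 19, 35, 43]


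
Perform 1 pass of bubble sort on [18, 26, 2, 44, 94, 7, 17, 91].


Initial: [18, 26, 2, 44, 94, 7, 17, 91]
Pass 1: [18, 2, 26, 44, 7, 17, 91, 94] (4 swaps)

After 1 pass: [18, 2, 26, 44, 7, 17, 91, 94]


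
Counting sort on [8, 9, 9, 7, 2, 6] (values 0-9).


Input: [8, 9, 9, 7, 2, 6]
Counts: [0, 0, 1, 0, 0, 0, 1, 1, 1, 2]

Sorted: [2, 6, 7, 8, 9, 9]


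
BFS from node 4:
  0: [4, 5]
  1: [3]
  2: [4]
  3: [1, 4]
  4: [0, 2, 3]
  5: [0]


Visit 4, enqueue [0, 2, 3]
Visit 0, enqueue [5]
Visit 2, enqueue []
Visit 3, enqueue [1]
Visit 5, enqueue []
Visit 1, enqueue []

BFS order: [4, 0, 2, 3, 5, 1]


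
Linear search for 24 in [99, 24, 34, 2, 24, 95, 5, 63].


i=0: 99!=24
i=1: 24==24 found!

Found at 1, 2 comps


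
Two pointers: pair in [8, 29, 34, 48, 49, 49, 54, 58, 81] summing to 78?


lo=0(8)+hi=8(81)=89
lo=0(8)+hi=7(58)=66
lo=1(29)+hi=7(58)=87
lo=1(29)+hi=6(54)=83
lo=1(29)+hi=5(49)=78

Yes: 29+49=78


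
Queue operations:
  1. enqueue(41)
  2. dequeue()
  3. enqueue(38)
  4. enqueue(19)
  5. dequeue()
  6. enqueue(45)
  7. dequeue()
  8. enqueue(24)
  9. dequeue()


enqueue(41) -> [41]
dequeue()->41, []
enqueue(38) -> [38]
enqueue(19) -> [38, 19]
dequeue()->38, [19]
enqueue(45) -> [19, 45]
dequeue()->19, [45]
enqueue(24) -> [45, 24]
dequeue()->45, [24]

Final queue: [24]


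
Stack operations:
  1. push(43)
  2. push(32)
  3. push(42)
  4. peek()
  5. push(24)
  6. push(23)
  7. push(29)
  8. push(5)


push(43) -> [43]
push(32) -> [43, 32]
push(42) -> [43, 32, 42]
peek()->42
push(24) -> [43, 32, 42, 24]
push(23) -> [43, 32, 42, 24, 23]
push(29) -> [43, 32, 42, 24, 23, 29]
push(5) -> [43, 32, 42, 24, 23, 29, 5]

Final stack: [43, 32, 42, 24, 23, 29, 5]


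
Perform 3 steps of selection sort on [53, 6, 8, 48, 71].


Initial: [53, 6, 8, 48, 71]
Step 1: min=6 at 1
  Swap: [6, 53, 8, 48, 71]
Step 2: min=8 at 2
  Swap: [6, 8, 53, 48, 71]
Step 3: min=48 at 3
  Swap: [6, 8, 48, 53, 71]

After 3 steps: [6, 8, 48, 53, 71]


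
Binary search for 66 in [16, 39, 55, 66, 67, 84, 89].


Step 1: lo=0, hi=6, mid=3, val=66

Found at index 3


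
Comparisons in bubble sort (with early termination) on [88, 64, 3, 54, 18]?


Algorithm: bubble sort (with early termination)
Input: [88, 64, 3, 54, 18]
Sorted: [3, 18, 54, 64, 88]

10


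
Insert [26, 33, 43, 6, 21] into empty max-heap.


Insert 26: [26]
Insert 33: [33, 26]
Insert 43: [43, 26, 33]
Insert 6: [43, 26, 33, 6]
Insert 21: [43, 26, 33, 6, 21]

Final heap: [43, 26, 33, 6, 21]


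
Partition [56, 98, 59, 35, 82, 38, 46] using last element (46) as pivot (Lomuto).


Pivot: 46
  35 <= 46: swap -> [35, 98, 59, 56, 82, 38, 46]
  38 <= 46: swap -> [35, 38, 59, 56, 82, 98, 46]
Place pivot at 2: [35, 38, 46, 56, 82, 98, 59]

Partitioned: [35, 38, 46, 56, 82, 98, 59]


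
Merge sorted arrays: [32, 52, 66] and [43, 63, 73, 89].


Take 32 from A
Take 43 from B
Take 52 from A
Take 63 from B
Take 66 from A

Merged: [32, 43, 52, 63, 66, 73, 89]


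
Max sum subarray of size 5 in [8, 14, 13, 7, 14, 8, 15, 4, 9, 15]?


[0:5]: 56
[1:6]: 56
[2:7]: 57
[3:8]: 48
[4:9]: 50
[5:10]: 51

Max: 57 at [2:7]


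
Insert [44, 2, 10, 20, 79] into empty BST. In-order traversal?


Insert 44: root
Insert 2: L from 44
Insert 10: L from 44 -> R from 2
Insert 20: L from 44 -> R from 2 -> R from 10
Insert 79: R from 44

In-order: [2, 10, 20, 44, 79]


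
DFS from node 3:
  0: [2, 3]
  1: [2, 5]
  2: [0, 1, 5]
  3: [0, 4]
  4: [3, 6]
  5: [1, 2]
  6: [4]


Visit 3, push [4, 0]
Visit 0, push [2]
Visit 2, push [5, 1]
Visit 1, push [5]
Visit 5, push []
Visit 4, push [6]
Visit 6, push []

DFS order: [3, 0, 2, 1, 5, 4, 6]


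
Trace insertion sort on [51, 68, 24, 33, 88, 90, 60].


Initial: [51, 68, 24, 33, 88, 90, 60]
Insert 68: [51, 68, 24, 33, 88, 90, 60]
Insert 24: [24, 51, 68, 33, 88, 90, 60]
Insert 33: [24, 33, 51, 68, 88, 90, 60]
Insert 88: [24, 33, 51, 68, 88, 90, 60]
Insert 90: [24, 33, 51, 68, 88, 90, 60]
Insert 60: [24, 33, 51, 60, 68, 88, 90]

Sorted: [24, 33, 51, 60, 68, 88, 90]


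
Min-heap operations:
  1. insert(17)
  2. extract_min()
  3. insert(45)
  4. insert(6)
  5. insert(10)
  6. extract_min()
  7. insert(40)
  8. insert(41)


insert(17) -> [17]
extract_min()->17, []
insert(45) -> [45]
insert(6) -> [6, 45]
insert(10) -> [6, 45, 10]
extract_min()->6, [10, 45]
insert(40) -> [10, 45, 40]
insert(41) -> [10, 41, 40, 45]

Final heap: [10, 41, 40, 45]


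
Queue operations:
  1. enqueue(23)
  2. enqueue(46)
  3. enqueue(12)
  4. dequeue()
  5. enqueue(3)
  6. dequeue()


enqueue(23) -> [23]
enqueue(46) -> [23, 46]
enqueue(12) -> [23, 46, 12]
dequeue()->23, [46, 12]
enqueue(3) -> [46, 12, 3]
dequeue()->46, [12, 3]

Final queue: [12, 3]


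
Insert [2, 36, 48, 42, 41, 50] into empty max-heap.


Insert 2: [2]
Insert 36: [36, 2]
Insert 48: [48, 2, 36]
Insert 42: [48, 42, 36, 2]
Insert 41: [48, 42, 36, 2, 41]
Insert 50: [50, 42, 48, 2, 41, 36]

Final heap: [50, 42, 48, 2, 41, 36]


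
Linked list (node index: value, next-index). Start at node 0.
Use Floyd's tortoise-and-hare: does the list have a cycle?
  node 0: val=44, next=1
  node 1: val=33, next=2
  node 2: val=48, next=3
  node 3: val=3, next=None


Floyd's tortoise (slow, +1) and hare (fast, +2):
  init: slow=0, fast=0
  step 1: slow=1, fast=2
  step 2: fast 2->3->None, no cycle

Cycle: no


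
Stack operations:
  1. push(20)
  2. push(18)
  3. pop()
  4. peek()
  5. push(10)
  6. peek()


push(20) -> [20]
push(18) -> [20, 18]
pop()->18, [20]
peek()->20
push(10) -> [20, 10]
peek()->10

Final stack: [20, 10]


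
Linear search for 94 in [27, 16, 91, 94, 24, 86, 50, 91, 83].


i=0: 27!=94
i=1: 16!=94
i=2: 91!=94
i=3: 94==94 found!

Found at 3, 4 comps


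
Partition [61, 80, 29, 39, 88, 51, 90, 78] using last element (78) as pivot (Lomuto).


Pivot: 78
  61 <= 78: advance i (no swap)
  29 <= 78: swap -> [61, 29, 80, 39, 88, 51, 90, 78]
  39 <= 78: swap -> [61, 29, 39, 80, 88, 51, 90, 78]
  51 <= 78: swap -> [61, 29, 39, 51, 88, 80, 90, 78]
Place pivot at 4: [61, 29, 39, 51, 78, 80, 90, 88]

Partitioned: [61, 29, 39, 51, 78, 80, 90, 88]


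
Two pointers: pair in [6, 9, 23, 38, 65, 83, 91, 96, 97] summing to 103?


lo=0(6)+hi=8(97)=103

Yes: 6+97=103


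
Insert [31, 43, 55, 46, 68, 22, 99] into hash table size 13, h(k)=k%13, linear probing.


Insert 31: h=5 -> slot 5
Insert 43: h=4 -> slot 4
Insert 55: h=3 -> slot 3
Insert 46: h=7 -> slot 7
Insert 68: h=3, 3 probes -> slot 6
Insert 22: h=9 -> slot 9
Insert 99: h=8 -> slot 8

Table: [None, None, None, 55, 43, 31, 68, 46, 99, 22, None, None, None]


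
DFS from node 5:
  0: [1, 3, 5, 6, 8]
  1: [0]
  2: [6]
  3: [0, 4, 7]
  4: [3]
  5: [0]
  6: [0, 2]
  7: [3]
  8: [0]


Visit 5, push [0]
Visit 0, push [8, 6, 3, 1]
Visit 1, push []
Visit 3, push [7, 4]
Visit 4, push []
Visit 7, push []
Visit 6, push [2]
Visit 2, push []
Visit 8, push []

DFS order: [5, 0, 1, 3, 4, 7, 6, 2, 8]


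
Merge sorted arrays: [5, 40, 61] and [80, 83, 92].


Take 5 from A
Take 40 from A
Take 61 from A

Merged: [5, 40, 61, 80, 83, 92]


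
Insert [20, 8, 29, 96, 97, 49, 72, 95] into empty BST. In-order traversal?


Insert 20: root
Insert 8: L from 20
Insert 29: R from 20
Insert 96: R from 20 -> R from 29
Insert 97: R from 20 -> R from 29 -> R from 96
Insert 49: R from 20 -> R from 29 -> L from 96
Insert 72: R from 20 -> R from 29 -> L from 96 -> R from 49
Insert 95: R from 20 -> R from 29 -> L from 96 -> R from 49 -> R from 72

In-order: [8, 20, 29, 49, 72, 95, 96, 97]


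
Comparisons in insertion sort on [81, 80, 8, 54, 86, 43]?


Algorithm: insertion sort
Input: [81, 80, 8, 54, 86, 43]
Sorted: [8, 43, 54, 80, 81, 86]

12


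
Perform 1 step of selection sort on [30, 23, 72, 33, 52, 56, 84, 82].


Initial: [30, 23, 72, 33, 52, 56, 84, 82]
Step 1: min=23 at 1
  Swap: [23, 30, 72, 33, 52, 56, 84, 82]

After 1 step: [23, 30, 72, 33, 52, 56, 84, 82]


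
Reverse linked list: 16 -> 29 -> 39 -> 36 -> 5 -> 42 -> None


Step 1: curr=16, set curr.next=prev(None) | reversed so far: 16
Step 2: curr=29, set curr.next=prev(16) | reversed so far: 29 -> 16
Step 3: curr=39, set curr.next=prev(29) | reversed so far: 39 -> 29 -> 16
Step 4: curr=36, set curr.next=prev(39) | reversed so far: 36 -> 39 -> 29 -> 16
Step 5: curr=5, set curr.next=prev(36) | reversed so far: 5 -> 36 -> 39 -> 29 -> 16
Step 6: curr=42, set curr.next=prev(5) | reversed so far: 42 -> 5 -> 36 -> 39 -> 29 -> 16

42 -> 5 -> 36 -> 39 -> 29 -> 16 -> None


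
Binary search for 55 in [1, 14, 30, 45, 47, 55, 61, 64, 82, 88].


Step 1: lo=0, hi=9, mid=4, val=47
Step 2: lo=5, hi=9, mid=7, val=64
Step 3: lo=5, hi=6, mid=5, val=55

Found at index 5


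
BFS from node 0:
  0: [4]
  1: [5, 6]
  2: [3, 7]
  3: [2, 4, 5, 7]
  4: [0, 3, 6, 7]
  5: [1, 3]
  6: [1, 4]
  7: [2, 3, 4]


Visit 0, enqueue [4]
Visit 4, enqueue [3, 6, 7]
Visit 3, enqueue [2, 5]
Visit 6, enqueue [1]
Visit 7, enqueue []
Visit 2, enqueue []
Visit 5, enqueue []
Visit 1, enqueue []

BFS order: [0, 4, 3, 6, 7, 2, 5, 1]


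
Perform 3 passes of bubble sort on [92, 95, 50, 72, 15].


Initial: [92, 95, 50, 72, 15]
Pass 1: [92, 50, 72, 15, 95] (3 swaps)
Pass 2: [50, 72, 15, 92, 95] (3 swaps)
Pass 3: [50, 15, 72, 92, 95] (1 swaps)

After 3 passes: [50, 15, 72, 92, 95]


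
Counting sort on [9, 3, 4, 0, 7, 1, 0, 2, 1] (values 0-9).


Input: [9, 3, 4, 0, 7, 1, 0, 2, 1]
Counts: [2, 2, 1, 1, 1, 0, 0, 1, 0, 1]

Sorted: [0, 0, 1, 1, 2, 3, 4, 7, 9]


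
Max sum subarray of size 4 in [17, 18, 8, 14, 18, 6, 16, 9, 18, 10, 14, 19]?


[0:4]: 57
[1:5]: 58
[2:6]: 46
[3:7]: 54
[4:8]: 49
[5:9]: 49
[6:10]: 53
[7:11]: 51
[8:12]: 61

Max: 61 at [8:12]


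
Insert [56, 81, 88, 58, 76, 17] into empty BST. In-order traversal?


Insert 56: root
Insert 81: R from 56
Insert 88: R from 56 -> R from 81
Insert 58: R from 56 -> L from 81
Insert 76: R from 56 -> L from 81 -> R from 58
Insert 17: L from 56

In-order: [17, 56, 58, 76, 81, 88]


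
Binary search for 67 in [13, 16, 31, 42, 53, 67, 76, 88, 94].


Step 1: lo=0, hi=8, mid=4, val=53
Step 2: lo=5, hi=8, mid=6, val=76
Step 3: lo=5, hi=5, mid=5, val=67

Found at index 5


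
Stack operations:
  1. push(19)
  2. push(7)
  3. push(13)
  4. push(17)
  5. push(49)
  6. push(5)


push(19) -> [19]
push(7) -> [19, 7]
push(13) -> [19, 7, 13]
push(17) -> [19, 7, 13, 17]
push(49) -> [19, 7, 13, 17, 49]
push(5) -> [19, 7, 13, 17, 49, 5]

Final stack: [19, 7, 13, 17, 49, 5]


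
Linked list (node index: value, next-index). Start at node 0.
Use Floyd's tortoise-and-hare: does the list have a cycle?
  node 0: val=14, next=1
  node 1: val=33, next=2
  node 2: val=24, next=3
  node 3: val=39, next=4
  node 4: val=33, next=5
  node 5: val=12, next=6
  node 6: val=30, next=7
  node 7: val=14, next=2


Floyd's tortoise (slow, +1) and hare (fast, +2):
  init: slow=0, fast=0
  step 1: slow=1, fast=2
  step 2: slow=2, fast=4
  step 3: slow=3, fast=6
  step 4: slow=4, fast=2
  step 5: slow=5, fast=4
  step 6: slow=6, fast=6
  slow == fast at node 6: cycle detected

Cycle: yes


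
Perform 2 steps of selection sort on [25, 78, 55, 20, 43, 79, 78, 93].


Initial: [25, 78, 55, 20, 43, 79, 78, 93]
Step 1: min=20 at 3
  Swap: [20, 78, 55, 25, 43, 79, 78, 93]
Step 2: min=25 at 3
  Swap: [20, 25, 55, 78, 43, 79, 78, 93]

After 2 steps: [20, 25, 55, 78, 43, 79, 78, 93]


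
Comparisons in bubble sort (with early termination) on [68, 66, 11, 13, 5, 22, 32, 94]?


Algorithm: bubble sort (with early termination)
Input: [68, 66, 11, 13, 5, 22, 32, 94]
Sorted: [5, 11, 13, 22, 32, 66, 68, 94]

25


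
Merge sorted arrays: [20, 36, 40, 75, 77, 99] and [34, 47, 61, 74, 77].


Take 20 from A
Take 34 from B
Take 36 from A
Take 40 from A
Take 47 from B
Take 61 from B
Take 74 from B
Take 75 from A
Take 77 from A
Take 77 from B

Merged: [20, 34, 36, 40, 47, 61, 74, 75, 77, 77, 99]


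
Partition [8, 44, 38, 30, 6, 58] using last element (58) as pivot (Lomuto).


Pivot: 58
  8 <= 58: advance i (no swap)
  44 <= 58: advance i (no swap)
  38 <= 58: advance i (no swap)
  30 <= 58: advance i (no swap)
  6 <= 58: advance i (no swap)
Place pivot at 5: [8, 44, 38, 30, 6, 58]

Partitioned: [8, 44, 38, 30, 6, 58]


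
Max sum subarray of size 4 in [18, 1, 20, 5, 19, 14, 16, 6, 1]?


[0:4]: 44
[1:5]: 45
[2:6]: 58
[3:7]: 54
[4:8]: 55
[5:9]: 37

Max: 58 at [2:6]


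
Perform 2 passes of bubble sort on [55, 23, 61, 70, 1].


Initial: [55, 23, 61, 70, 1]
Pass 1: [23, 55, 61, 1, 70] (2 swaps)
Pass 2: [23, 55, 1, 61, 70] (1 swaps)

After 2 passes: [23, 55, 1, 61, 70]


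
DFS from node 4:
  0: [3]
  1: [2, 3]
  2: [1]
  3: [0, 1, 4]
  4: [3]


Visit 4, push [3]
Visit 3, push [1, 0]
Visit 0, push []
Visit 1, push [2]
Visit 2, push []

DFS order: [4, 3, 0, 1, 2]


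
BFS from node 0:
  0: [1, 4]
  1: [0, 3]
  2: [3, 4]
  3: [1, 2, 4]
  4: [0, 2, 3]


Visit 0, enqueue [1, 4]
Visit 1, enqueue [3]
Visit 4, enqueue [2]
Visit 3, enqueue []
Visit 2, enqueue []

BFS order: [0, 1, 4, 3, 2]


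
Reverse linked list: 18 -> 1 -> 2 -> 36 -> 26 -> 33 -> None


Step 1: curr=18, set curr.next=prev(None) | reversed so far: 18
Step 2: curr=1, set curr.next=prev(18) | reversed so far: 1 -> 18
Step 3: curr=2, set curr.next=prev(1) | reversed so far: 2 -> 1 -> 18
Step 4: curr=36, set curr.next=prev(2) | reversed so far: 36 -> 2 -> 1 -> 18
Step 5: curr=26, set curr.next=prev(36) | reversed so far: 26 -> 36 -> 2 -> 1 -> 18
Step 6: curr=33, set curr.next=prev(26) | reversed so far: 33 -> 26 -> 36 -> 2 -> 1 -> 18

33 -> 26 -> 36 -> 2 -> 1 -> 18 -> None


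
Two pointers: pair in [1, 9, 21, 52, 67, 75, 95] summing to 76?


lo=0(1)+hi=6(95)=96
lo=0(1)+hi=5(75)=76

Yes: 1+75=76


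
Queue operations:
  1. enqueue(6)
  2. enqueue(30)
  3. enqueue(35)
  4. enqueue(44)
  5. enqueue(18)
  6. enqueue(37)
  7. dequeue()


enqueue(6) -> [6]
enqueue(30) -> [6, 30]
enqueue(35) -> [6, 30, 35]
enqueue(44) -> [6, 30, 35, 44]
enqueue(18) -> [6, 30, 35, 44, 18]
enqueue(37) -> [6, 30, 35, 44, 18, 37]
dequeue()->6, [30, 35, 44, 18, 37]

Final queue: [30, 35, 44, 18, 37]


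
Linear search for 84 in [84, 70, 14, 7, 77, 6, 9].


i=0: 84==84 found!

Found at 0, 1 comps


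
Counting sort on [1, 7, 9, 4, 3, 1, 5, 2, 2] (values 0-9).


Input: [1, 7, 9, 4, 3, 1, 5, 2, 2]
Counts: [0, 2, 2, 1, 1, 1, 0, 1, 0, 1]

Sorted: [1, 1, 2, 2, 3, 4, 5, 7, 9]


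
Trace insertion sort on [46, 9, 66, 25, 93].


Initial: [46, 9, 66, 25, 93]
Insert 9: [9, 46, 66, 25, 93]
Insert 66: [9, 46, 66, 25, 93]
Insert 25: [9, 25, 46, 66, 93]
Insert 93: [9, 25, 46, 66, 93]

Sorted: [9, 25, 46, 66, 93]


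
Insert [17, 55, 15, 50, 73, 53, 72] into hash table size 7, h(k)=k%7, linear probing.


Insert 17: h=3 -> slot 3
Insert 55: h=6 -> slot 6
Insert 15: h=1 -> slot 1
Insert 50: h=1, 1 probes -> slot 2
Insert 73: h=3, 1 probes -> slot 4
Insert 53: h=4, 1 probes -> slot 5
Insert 72: h=2, 5 probes -> slot 0

Table: [72, 15, 50, 17, 73, 53, 55]


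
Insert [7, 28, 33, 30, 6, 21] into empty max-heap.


Insert 7: [7]
Insert 28: [28, 7]
Insert 33: [33, 7, 28]
Insert 30: [33, 30, 28, 7]
Insert 6: [33, 30, 28, 7, 6]
Insert 21: [33, 30, 28, 7, 6, 21]

Final heap: [33, 30, 28, 7, 6, 21]


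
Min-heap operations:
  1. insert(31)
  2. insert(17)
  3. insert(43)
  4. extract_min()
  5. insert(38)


insert(31) -> [31]
insert(17) -> [17, 31]
insert(43) -> [17, 31, 43]
extract_min()->17, [31, 43]
insert(38) -> [31, 43, 38]

Final heap: [31, 43, 38]


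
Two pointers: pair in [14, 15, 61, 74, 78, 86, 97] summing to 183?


lo=0(14)+hi=6(97)=111
lo=1(15)+hi=6(97)=112
lo=2(61)+hi=6(97)=158
lo=3(74)+hi=6(97)=171
lo=4(78)+hi=6(97)=175
lo=5(86)+hi=6(97)=183

Yes: 86+97=183


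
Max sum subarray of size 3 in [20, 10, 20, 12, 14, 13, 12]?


[0:3]: 50
[1:4]: 42
[2:5]: 46
[3:6]: 39
[4:7]: 39

Max: 50 at [0:3]


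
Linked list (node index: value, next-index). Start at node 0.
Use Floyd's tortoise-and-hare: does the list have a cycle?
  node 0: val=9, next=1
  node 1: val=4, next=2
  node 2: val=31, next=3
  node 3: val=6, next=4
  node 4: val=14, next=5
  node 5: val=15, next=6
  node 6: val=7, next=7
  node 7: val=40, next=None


Floyd's tortoise (slow, +1) and hare (fast, +2):
  init: slow=0, fast=0
  step 1: slow=1, fast=2
  step 2: slow=2, fast=4
  step 3: slow=3, fast=6
  step 4: fast 6->7->None, no cycle

Cycle: no


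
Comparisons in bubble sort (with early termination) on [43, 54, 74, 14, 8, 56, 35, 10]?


Algorithm: bubble sort (with early termination)
Input: [43, 54, 74, 14, 8, 56, 35, 10]
Sorted: [8, 10, 14, 35, 43, 54, 56, 74]

28


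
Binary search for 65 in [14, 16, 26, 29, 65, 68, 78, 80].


Step 1: lo=0, hi=7, mid=3, val=29
Step 2: lo=4, hi=7, mid=5, val=68
Step 3: lo=4, hi=4, mid=4, val=65

Found at index 4


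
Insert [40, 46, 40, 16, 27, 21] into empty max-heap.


Insert 40: [40]
Insert 46: [46, 40]
Insert 40: [46, 40, 40]
Insert 16: [46, 40, 40, 16]
Insert 27: [46, 40, 40, 16, 27]
Insert 21: [46, 40, 40, 16, 27, 21]

Final heap: [46, 40, 40, 16, 27, 21]


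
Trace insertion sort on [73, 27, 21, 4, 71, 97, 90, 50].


Initial: [73, 27, 21, 4, 71, 97, 90, 50]
Insert 27: [27, 73, 21, 4, 71, 97, 90, 50]
Insert 21: [21, 27, 73, 4, 71, 97, 90, 50]
Insert 4: [4, 21, 27, 73, 71, 97, 90, 50]
Insert 71: [4, 21, 27, 71, 73, 97, 90, 50]
Insert 97: [4, 21, 27, 71, 73, 97, 90, 50]
Insert 90: [4, 21, 27, 71, 73, 90, 97, 50]
Insert 50: [4, 21, 27, 50, 71, 73, 90, 97]

Sorted: [4, 21, 27, 50, 71, 73, 90, 97]


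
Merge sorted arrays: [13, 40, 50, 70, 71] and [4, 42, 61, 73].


Take 4 from B
Take 13 from A
Take 40 from A
Take 42 from B
Take 50 from A
Take 61 from B
Take 70 from A
Take 71 from A

Merged: [4, 13, 40, 42, 50, 61, 70, 71, 73]


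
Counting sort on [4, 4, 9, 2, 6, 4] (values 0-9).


Input: [4, 4, 9, 2, 6, 4]
Counts: [0, 0, 1, 0, 3, 0, 1, 0, 0, 1]

Sorted: [2, 4, 4, 4, 6, 9]


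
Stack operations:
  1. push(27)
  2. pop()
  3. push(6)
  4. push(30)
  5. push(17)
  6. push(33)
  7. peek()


push(27) -> [27]
pop()->27, []
push(6) -> [6]
push(30) -> [6, 30]
push(17) -> [6, 30, 17]
push(33) -> [6, 30, 17, 33]
peek()->33

Final stack: [6, 30, 17, 33]


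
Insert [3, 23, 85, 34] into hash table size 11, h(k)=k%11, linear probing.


Insert 3: h=3 -> slot 3
Insert 23: h=1 -> slot 1
Insert 85: h=8 -> slot 8
Insert 34: h=1, 1 probes -> slot 2

Table: [None, 23, 34, 3, None, None, None, None, 85, None, None]


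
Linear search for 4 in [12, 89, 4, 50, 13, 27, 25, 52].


i=0: 12!=4
i=1: 89!=4
i=2: 4==4 found!

Found at 2, 3 comps


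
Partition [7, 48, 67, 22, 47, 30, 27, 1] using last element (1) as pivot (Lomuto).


Pivot: 1
Place pivot at 0: [1, 48, 67, 22, 47, 30, 27, 7]

Partitioned: [1, 48, 67, 22, 47, 30, 27, 7]


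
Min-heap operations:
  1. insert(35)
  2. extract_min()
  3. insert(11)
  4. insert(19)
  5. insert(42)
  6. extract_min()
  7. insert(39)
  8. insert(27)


insert(35) -> [35]
extract_min()->35, []
insert(11) -> [11]
insert(19) -> [11, 19]
insert(42) -> [11, 19, 42]
extract_min()->11, [19, 42]
insert(39) -> [19, 42, 39]
insert(27) -> [19, 27, 39, 42]

Final heap: [19, 27, 39, 42]


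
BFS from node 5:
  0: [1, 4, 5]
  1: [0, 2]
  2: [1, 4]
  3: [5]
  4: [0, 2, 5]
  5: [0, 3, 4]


Visit 5, enqueue [0, 3, 4]
Visit 0, enqueue [1]
Visit 3, enqueue []
Visit 4, enqueue [2]
Visit 1, enqueue []
Visit 2, enqueue []

BFS order: [5, 0, 3, 4, 1, 2]


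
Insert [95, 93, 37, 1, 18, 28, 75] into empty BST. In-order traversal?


Insert 95: root
Insert 93: L from 95
Insert 37: L from 95 -> L from 93
Insert 1: L from 95 -> L from 93 -> L from 37
Insert 18: L from 95 -> L from 93 -> L from 37 -> R from 1
Insert 28: L from 95 -> L from 93 -> L from 37 -> R from 1 -> R from 18
Insert 75: L from 95 -> L from 93 -> R from 37

In-order: [1, 18, 28, 37, 75, 93, 95]


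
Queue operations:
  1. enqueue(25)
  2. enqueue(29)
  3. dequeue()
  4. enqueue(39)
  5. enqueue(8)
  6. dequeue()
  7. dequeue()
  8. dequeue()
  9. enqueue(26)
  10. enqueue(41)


enqueue(25) -> [25]
enqueue(29) -> [25, 29]
dequeue()->25, [29]
enqueue(39) -> [29, 39]
enqueue(8) -> [29, 39, 8]
dequeue()->29, [39, 8]
dequeue()->39, [8]
dequeue()->8, []
enqueue(26) -> [26]
enqueue(41) -> [26, 41]

Final queue: [26, 41]


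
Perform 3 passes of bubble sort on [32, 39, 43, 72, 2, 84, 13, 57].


Initial: [32, 39, 43, 72, 2, 84, 13, 57]
Pass 1: [32, 39, 43, 2, 72, 13, 57, 84] (3 swaps)
Pass 2: [32, 39, 2, 43, 13, 57, 72, 84] (3 swaps)
Pass 3: [32, 2, 39, 13, 43, 57, 72, 84] (2 swaps)

After 3 passes: [32, 2, 39, 13, 43, 57, 72, 84]


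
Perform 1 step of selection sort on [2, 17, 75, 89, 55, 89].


Initial: [2, 17, 75, 89, 55, 89]
Step 1: min=2 at 0
  Swap: [2, 17, 75, 89, 55, 89]

After 1 step: [2, 17, 75, 89, 55, 89]


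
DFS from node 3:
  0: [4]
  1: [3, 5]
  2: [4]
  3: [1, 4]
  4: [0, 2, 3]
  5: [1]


Visit 3, push [4, 1]
Visit 1, push [5]
Visit 5, push []
Visit 4, push [2, 0]
Visit 0, push []
Visit 2, push []

DFS order: [3, 1, 5, 4, 0, 2]


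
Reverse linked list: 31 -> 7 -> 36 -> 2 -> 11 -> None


Step 1: curr=31, set curr.next=prev(None) | reversed so far: 31
Step 2: curr=7, set curr.next=prev(31) | reversed so far: 7 -> 31
Step 3: curr=36, set curr.next=prev(7) | reversed so far: 36 -> 7 -> 31
Step 4: curr=2, set curr.next=prev(36) | reversed so far: 2 -> 36 -> 7 -> 31
Step 5: curr=11, set curr.next=prev(2) | reversed so far: 11 -> 2 -> 36 -> 7 -> 31

11 -> 2 -> 36 -> 7 -> 31 -> None


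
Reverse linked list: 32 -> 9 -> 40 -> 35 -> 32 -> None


Step 1: curr=32, set curr.next=prev(None) | reversed so far: 32
Step 2: curr=9, set curr.next=prev(32) | reversed so far: 9 -> 32
Step 3: curr=40, set curr.next=prev(9) | reversed so far: 40 -> 9 -> 32
Step 4: curr=35, set curr.next=prev(40) | reversed so far: 35 -> 40 -> 9 -> 32
Step 5: curr=32, set curr.next=prev(35) | reversed so far: 32 -> 35 -> 40 -> 9 -> 32

32 -> 35 -> 40 -> 9 -> 32 -> None


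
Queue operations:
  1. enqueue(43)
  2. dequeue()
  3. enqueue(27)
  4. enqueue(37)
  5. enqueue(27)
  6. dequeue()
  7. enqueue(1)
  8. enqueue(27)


enqueue(43) -> [43]
dequeue()->43, []
enqueue(27) -> [27]
enqueue(37) -> [27, 37]
enqueue(27) -> [27, 37, 27]
dequeue()->27, [37, 27]
enqueue(1) -> [37, 27, 1]
enqueue(27) -> [37, 27, 1, 27]

Final queue: [37, 27, 1, 27]


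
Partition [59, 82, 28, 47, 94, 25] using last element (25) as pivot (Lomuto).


Pivot: 25
Place pivot at 0: [25, 82, 28, 47, 94, 59]

Partitioned: [25, 82, 28, 47, 94, 59]


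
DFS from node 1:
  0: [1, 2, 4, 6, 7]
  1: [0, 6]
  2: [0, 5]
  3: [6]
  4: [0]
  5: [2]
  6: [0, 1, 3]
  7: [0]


Visit 1, push [6, 0]
Visit 0, push [7, 6, 4, 2]
Visit 2, push [5]
Visit 5, push []
Visit 4, push []
Visit 6, push [3]
Visit 3, push []
Visit 7, push []

DFS order: [1, 0, 2, 5, 4, 6, 3, 7]


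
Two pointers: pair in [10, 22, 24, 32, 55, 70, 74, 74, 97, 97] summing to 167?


lo=0(10)+hi=9(97)=107
lo=1(22)+hi=9(97)=119
lo=2(24)+hi=9(97)=121
lo=3(32)+hi=9(97)=129
lo=4(55)+hi=9(97)=152
lo=5(70)+hi=9(97)=167

Yes: 70+97=167


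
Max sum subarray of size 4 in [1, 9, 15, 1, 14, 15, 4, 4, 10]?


[0:4]: 26
[1:5]: 39
[2:6]: 45
[3:7]: 34
[4:8]: 37
[5:9]: 33

Max: 45 at [2:6]


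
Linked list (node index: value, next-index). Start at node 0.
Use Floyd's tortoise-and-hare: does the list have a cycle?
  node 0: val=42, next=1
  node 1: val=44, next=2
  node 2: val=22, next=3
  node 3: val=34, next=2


Floyd's tortoise (slow, +1) and hare (fast, +2):
  init: slow=0, fast=0
  step 1: slow=1, fast=2
  step 2: slow=2, fast=2
  slow == fast at node 2: cycle detected

Cycle: yes


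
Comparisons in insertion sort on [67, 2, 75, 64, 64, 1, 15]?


Algorithm: insertion sort
Input: [67, 2, 75, 64, 64, 1, 15]
Sorted: [1, 2, 15, 64, 64, 67, 75]

18


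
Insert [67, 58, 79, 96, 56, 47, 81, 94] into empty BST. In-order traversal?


Insert 67: root
Insert 58: L from 67
Insert 79: R from 67
Insert 96: R from 67 -> R from 79
Insert 56: L from 67 -> L from 58
Insert 47: L from 67 -> L from 58 -> L from 56
Insert 81: R from 67 -> R from 79 -> L from 96
Insert 94: R from 67 -> R from 79 -> L from 96 -> R from 81

In-order: [47, 56, 58, 67, 79, 81, 94, 96]


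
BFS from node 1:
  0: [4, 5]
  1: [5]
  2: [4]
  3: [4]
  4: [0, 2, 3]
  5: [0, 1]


Visit 1, enqueue [5]
Visit 5, enqueue [0]
Visit 0, enqueue [4]
Visit 4, enqueue [2, 3]
Visit 2, enqueue []
Visit 3, enqueue []

BFS order: [1, 5, 0, 4, 2, 3]


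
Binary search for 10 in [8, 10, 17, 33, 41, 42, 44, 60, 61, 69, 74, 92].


Step 1: lo=0, hi=11, mid=5, val=42
Step 2: lo=0, hi=4, mid=2, val=17
Step 3: lo=0, hi=1, mid=0, val=8
Step 4: lo=1, hi=1, mid=1, val=10

Found at index 1


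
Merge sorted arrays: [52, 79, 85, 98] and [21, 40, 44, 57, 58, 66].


Take 21 from B
Take 40 from B
Take 44 from B
Take 52 from A
Take 57 from B
Take 58 from B
Take 66 from B

Merged: [21, 40, 44, 52, 57, 58, 66, 79, 85, 98]


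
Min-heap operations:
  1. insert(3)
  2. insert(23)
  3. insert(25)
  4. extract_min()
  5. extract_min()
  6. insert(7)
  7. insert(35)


insert(3) -> [3]
insert(23) -> [3, 23]
insert(25) -> [3, 23, 25]
extract_min()->3, [23, 25]
extract_min()->23, [25]
insert(7) -> [7, 25]
insert(35) -> [7, 25, 35]

Final heap: [7, 25, 35]


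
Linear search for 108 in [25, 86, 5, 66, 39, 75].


i=0: 25!=108
i=1: 86!=108
i=2: 5!=108
i=3: 66!=108
i=4: 39!=108
i=5: 75!=108

Not found, 6 comps


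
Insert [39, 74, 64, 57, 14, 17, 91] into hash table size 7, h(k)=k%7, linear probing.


Insert 39: h=4 -> slot 4
Insert 74: h=4, 1 probes -> slot 5
Insert 64: h=1 -> slot 1
Insert 57: h=1, 1 probes -> slot 2
Insert 14: h=0 -> slot 0
Insert 17: h=3 -> slot 3
Insert 91: h=0, 6 probes -> slot 6

Table: [14, 64, 57, 17, 39, 74, 91]


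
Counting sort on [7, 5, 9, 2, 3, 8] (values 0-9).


Input: [7, 5, 9, 2, 3, 8]
Counts: [0, 0, 1, 1, 0, 1, 0, 1, 1, 1]

Sorted: [2, 3, 5, 7, 8, 9]


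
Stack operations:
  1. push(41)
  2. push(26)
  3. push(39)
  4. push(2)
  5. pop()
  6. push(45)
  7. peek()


push(41) -> [41]
push(26) -> [41, 26]
push(39) -> [41, 26, 39]
push(2) -> [41, 26, 39, 2]
pop()->2, [41, 26, 39]
push(45) -> [41, 26, 39, 45]
peek()->45

Final stack: [41, 26, 39, 45]


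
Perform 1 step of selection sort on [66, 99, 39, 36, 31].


Initial: [66, 99, 39, 36, 31]
Step 1: min=31 at 4
  Swap: [31, 99, 39, 36, 66]

After 1 step: [31, 99, 39, 36, 66]


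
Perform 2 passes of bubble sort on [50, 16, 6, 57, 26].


Initial: [50, 16, 6, 57, 26]
Pass 1: [16, 6, 50, 26, 57] (3 swaps)
Pass 2: [6, 16, 26, 50, 57] (2 swaps)

After 2 passes: [6, 16, 26, 50, 57]
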